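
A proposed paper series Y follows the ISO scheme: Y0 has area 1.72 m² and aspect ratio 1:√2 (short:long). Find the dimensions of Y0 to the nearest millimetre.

1103 × 1560 mm

Let the short side be w mm. Then w · w√2 = 1.72 m² = 1,720,000 mm².
w² = 1,720,000/√2, so w ≈ 1102.8 mm; long side = w√2 ≈ 1559.6 mm.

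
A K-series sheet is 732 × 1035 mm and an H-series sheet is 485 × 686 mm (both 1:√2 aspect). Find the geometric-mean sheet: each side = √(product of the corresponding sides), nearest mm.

596 × 843 mm

Short side: √(732 · 485) = √355020 ≈ 595.8 → 596 mm
Long side: √(1035 · 686) = √710010 ≈ 842.6 → 843 mm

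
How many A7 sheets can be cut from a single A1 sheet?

64

Each ISO step halves the sheet: 1 × A1 → 2 × A2 → 4 × A3 → 8 × A4 → …
From A1 to A7 is 6 halving steps: 2^6 = 64.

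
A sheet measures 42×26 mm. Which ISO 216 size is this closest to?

Aspect ratio 42/26 ≈ 1.615 (ISO target is √2 ≈ 1.414).
In the C-series (envelope sizes, between A and B): C10 = 28 × 40 mm.
Off by 4 mm total — nearest standard size.

C10 (28 × 40 mm)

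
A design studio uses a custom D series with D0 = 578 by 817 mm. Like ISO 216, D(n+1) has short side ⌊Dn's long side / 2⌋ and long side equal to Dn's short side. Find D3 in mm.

D1 = 408 × 578 mm (from D0 by 1 halving).
D2: ⌊578/2⌋ × 408 = 289 × 408 mm
D3: ⌊408/2⌋ × 289 = 204 × 289 mm

204 × 289 mm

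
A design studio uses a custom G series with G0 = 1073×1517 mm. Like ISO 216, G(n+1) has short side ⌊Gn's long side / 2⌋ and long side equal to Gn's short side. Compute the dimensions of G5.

189 × 268 mm

G1: ⌊1517/2⌋ × 1073 = 758 × 1073 mm
G2: ⌊1073/2⌋ × 758 = 536 × 758 mm
G3: ⌊758/2⌋ × 536 = 379 × 536 mm
G4: ⌊536/2⌋ × 379 = 268 × 379 mm
G5: ⌊379/2⌋ × 268 = 189 × 268 mm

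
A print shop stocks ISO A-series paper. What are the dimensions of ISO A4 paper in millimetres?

210 × 297 mm

A0 = 841 × 1189 mm (A0 has area 1 m², aspect 1:√2).
A1: ⌊1189/2⌋ × 841 = 594 × 841 mm
A2: ⌊841/2⌋ × 594 = 420 × 594 mm
A3: ⌊594/2⌋ × 420 = 297 × 420 mm
A4: ⌊420/2⌋ × 297 = 210 × 297 mm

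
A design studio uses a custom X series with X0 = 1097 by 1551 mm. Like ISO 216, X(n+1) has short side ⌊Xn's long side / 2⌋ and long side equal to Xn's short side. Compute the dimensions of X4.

X1: ⌊1551/2⌋ × 1097 = 775 × 1097 mm
X2: ⌊1097/2⌋ × 775 = 548 × 775 mm
X3: ⌊775/2⌋ × 548 = 387 × 548 mm
X4: ⌊548/2⌋ × 387 = 274 × 387 mm

274 × 387 mm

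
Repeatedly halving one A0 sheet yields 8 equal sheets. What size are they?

A3

8 = 2^3, so 3 halving steps.
A0 → A1 → … → A3 after 3 steps.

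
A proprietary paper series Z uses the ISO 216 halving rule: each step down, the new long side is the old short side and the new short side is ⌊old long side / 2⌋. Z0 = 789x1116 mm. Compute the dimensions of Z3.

Z1: ⌊1116/2⌋ × 789 = 558 × 789 mm
Z2: ⌊789/2⌋ × 558 = 394 × 558 mm
Z3: ⌊558/2⌋ × 394 = 279 × 394 mm

279 × 394 mm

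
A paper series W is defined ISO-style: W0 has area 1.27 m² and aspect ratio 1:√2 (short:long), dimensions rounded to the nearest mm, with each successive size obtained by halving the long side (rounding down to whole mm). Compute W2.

474 × 670 mm

Let W0's short side be w mm. w · w√2 = 1.27 m² = 1,270,000 mm², so w ≈ 947.6 mm and w√2 ≈ 1340.2 mm → W0 = 948 × 1340 mm.
W1: ⌊1340/2⌋ × 948 = 670 × 948 mm
W2: ⌊948/2⌋ × 670 = 474 × 670 mm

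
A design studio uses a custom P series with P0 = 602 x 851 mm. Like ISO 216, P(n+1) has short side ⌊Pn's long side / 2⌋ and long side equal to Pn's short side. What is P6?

P1 = 425 × 602 mm (from P0 by 1 halving).
P2: ⌊602/2⌋ × 425 = 301 × 425 mm
P3: ⌊425/2⌋ × 301 = 212 × 301 mm
P4: ⌊301/2⌋ × 212 = 150 × 212 mm
P5: ⌊212/2⌋ × 150 = 106 × 150 mm
P6: ⌊150/2⌋ × 106 = 75 × 106 mm

75 × 106 mm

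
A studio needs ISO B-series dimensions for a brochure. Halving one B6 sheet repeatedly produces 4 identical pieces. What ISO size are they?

B8

4 = 2^2, so 2 halving steps.
B6 → B7 → … → B8 after 2 steps.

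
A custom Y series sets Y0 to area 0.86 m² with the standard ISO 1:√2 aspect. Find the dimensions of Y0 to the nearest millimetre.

780 × 1103 mm

Let the short side be w mm. Then w · w√2 = 0.86 m² = 860,000 mm².
w² = 860,000/√2, so w ≈ 779.8 mm; long side = w√2 ≈ 1102.8 mm.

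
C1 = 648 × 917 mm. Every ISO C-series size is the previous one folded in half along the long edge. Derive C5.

162 × 229 mm

C2: ⌊917/2⌋ × 648 = 458 × 648 mm
C3: ⌊648/2⌋ × 458 = 324 × 458 mm
C4: ⌊458/2⌋ × 324 = 229 × 324 mm
C5: ⌊324/2⌋ × 229 = 162 × 229 mm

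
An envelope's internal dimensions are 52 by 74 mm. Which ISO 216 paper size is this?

Aspect ratio 74/52 ≈ 1.423 — close to the ISO √2 ≈ 1.414.
In the A-series (A0 area = 1 m²): A8 = 52 × 74 mm.

A8 (52 × 74 mm)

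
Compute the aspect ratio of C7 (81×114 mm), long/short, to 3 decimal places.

114 / 81 = 1.407
ISO 216 targets √2 ≈ 1.414; the -0.007 deviation is from mm rounding.

1.407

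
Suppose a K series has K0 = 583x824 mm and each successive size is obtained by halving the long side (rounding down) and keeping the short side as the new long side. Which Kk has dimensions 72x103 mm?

K6

K0: 583 × 824 mm
K1: 412 × 583 mm
K2: 291 × 412 mm
K3: 206 × 291 mm
K4: 145 × 206 mm
K5: 103 × 145 mm
K6: 72 × 103 mm
K7: 51 × 72 mm
→ matches K6.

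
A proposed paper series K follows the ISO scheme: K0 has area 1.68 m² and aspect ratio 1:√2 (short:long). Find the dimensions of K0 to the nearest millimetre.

Let the short side be w mm. Then w · w√2 = 1.68 m² = 1,680,000 mm².
w² = 1,680,000/√2, so w ≈ 1089.9 mm; long side = w√2 ≈ 1541.4 mm.

1090 × 1541 mm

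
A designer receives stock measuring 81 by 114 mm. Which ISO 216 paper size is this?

Aspect ratio 114/81 ≈ 1.407 — close to the ISO √2 ≈ 1.414.
In the C-series (envelope sizes, between A and B): C7 = 81 × 114 mm.

C7 (81 × 114 mm)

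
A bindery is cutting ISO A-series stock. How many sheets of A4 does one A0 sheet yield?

Each ISO step halves the sheet: 1 × A0 → 2 × A1 → 4 × A2 → 8 × A3 → …
From A0 to A4 is 4 halving steps: 2^4 = 16.

16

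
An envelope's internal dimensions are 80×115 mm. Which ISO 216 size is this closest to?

C7 (81 × 114 mm)

Aspect ratio 115/80 ≈ 1.438 (ISO target is √2 ≈ 1.414).
In the C-series (envelope sizes, between A and B): C7 = 81 × 114 mm.
Off by 2 mm total — nearest standard size.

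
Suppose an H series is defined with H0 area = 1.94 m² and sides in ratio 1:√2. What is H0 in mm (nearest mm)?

Let the short side be w mm. Then w · w√2 = 1.94 m² = 1,940,000 mm².
w² = 1,940,000/√2, so w ≈ 1171.2 mm; long side = w√2 ≈ 1656.4 mm.

1171 × 1656 mm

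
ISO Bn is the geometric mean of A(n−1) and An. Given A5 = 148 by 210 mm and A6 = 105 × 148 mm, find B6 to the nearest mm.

125 × 176 mm

Short side: √(148 · 105) = √15540 ≈ 124.7 → 125 mm
Long side: √(210 · 148) = √31080 ≈ 176.3 → 176 mm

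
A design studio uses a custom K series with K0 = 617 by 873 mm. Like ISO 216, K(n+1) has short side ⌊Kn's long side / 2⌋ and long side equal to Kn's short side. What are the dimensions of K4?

154 × 218 mm

K1: ⌊873/2⌋ × 617 = 436 × 617 mm
K2: ⌊617/2⌋ × 436 = 308 × 436 mm
K3: ⌊436/2⌋ × 308 = 218 × 308 mm
K4: ⌊308/2⌋ × 218 = 154 × 218 mm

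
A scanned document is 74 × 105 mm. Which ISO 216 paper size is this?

Aspect ratio 105/74 ≈ 1.419 — close to the ISO √2 ≈ 1.414.
In the A-series (A0 area = 1 m²): A7 = 74 × 105 mm.

A7 (74 × 105 mm)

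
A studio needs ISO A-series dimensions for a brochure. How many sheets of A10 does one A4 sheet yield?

A4 = 210 × 297 mm; A10 = 26 × 37 mm.
Each halving step doubles the count; 6 steps from A4 to A10.
2^6 = 64.

64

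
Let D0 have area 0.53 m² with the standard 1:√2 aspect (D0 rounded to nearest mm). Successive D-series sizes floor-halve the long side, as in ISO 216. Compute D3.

216 × 306 mm

Let D0's short side be w mm. w · w√2 = 0.53 m² = 530,000 mm², so w ≈ 612.2 mm and w√2 ≈ 865.8 mm → D0 = 612 × 866 mm.
D1: ⌊866/2⌋ × 612 = 433 × 612 mm
D2: ⌊612/2⌋ × 433 = 306 × 433 mm
D3: ⌊433/2⌋ × 306 = 216 × 306 mm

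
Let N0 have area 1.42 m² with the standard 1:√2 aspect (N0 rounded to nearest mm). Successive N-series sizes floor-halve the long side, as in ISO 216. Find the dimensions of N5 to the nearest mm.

Let N0's short side be w mm. w · w√2 = 1.42 m² = 1,420,000 mm², so w ≈ 1002.0 mm and w√2 ≈ 1417.1 mm → N0 = 1002 × 1417 mm.
N1: ⌊1417/2⌋ × 1002 = 708 × 1002 mm
N2: ⌊1002/2⌋ × 708 = 501 × 708 mm
N3: ⌊708/2⌋ × 501 = 354 × 501 mm
N4: ⌊501/2⌋ × 354 = 250 × 354 mm
N5: ⌊354/2⌋ × 250 = 177 × 250 mm

177 × 250 mm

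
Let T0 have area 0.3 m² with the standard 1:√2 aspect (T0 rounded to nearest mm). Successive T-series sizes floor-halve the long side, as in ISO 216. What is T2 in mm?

230 × 325 mm

Let T0's short side be w mm. w · w√2 = 0.3 m² = 300,000 mm², so w ≈ 460.6 mm and w√2 ≈ 651.4 mm → T0 = 461 × 651 mm.
T1: ⌊651/2⌋ × 461 = 325 × 461 mm
T2: ⌊461/2⌋ × 325 = 230 × 325 mm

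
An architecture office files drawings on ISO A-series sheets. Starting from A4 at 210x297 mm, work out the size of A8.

52 × 74 mm

A5: ⌊297/2⌋ × 210 = 148 × 210 mm
A6: ⌊210/2⌋ × 148 = 105 × 148 mm
A7: ⌊148/2⌋ × 105 = 74 × 105 mm
A8: ⌊105/2⌋ × 74 = 52 × 74 mm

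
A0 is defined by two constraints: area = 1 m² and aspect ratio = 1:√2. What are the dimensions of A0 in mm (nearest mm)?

841 × 1189 mm

Let the short side be w mm. Then the long side is w√2 and w · w√2 = 10⁶ mm².
w² = 10⁶/√2, so w = 1000 / 2^(1/4) ≈ 840.9 mm; long side = 1000 · 2^(1/4) ≈ 1189.2 mm.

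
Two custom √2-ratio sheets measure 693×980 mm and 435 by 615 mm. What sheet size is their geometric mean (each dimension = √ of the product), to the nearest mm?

Short side: √(693 · 435) = √301455 ≈ 549.0 → 549 mm
Long side: √(980 · 615) = √602700 ≈ 776.3 → 776 mm

549 × 776 mm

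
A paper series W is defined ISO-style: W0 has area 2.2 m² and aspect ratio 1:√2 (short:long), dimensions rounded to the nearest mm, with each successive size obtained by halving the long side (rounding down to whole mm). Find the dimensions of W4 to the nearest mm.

311 × 441 mm

Let W0's short side be w mm. w · w√2 = 2.2 m² = 2,200,000 mm², so w ≈ 1247.3 mm and w√2 ≈ 1763.9 mm → W0 = 1247 × 1764 mm.
W1: ⌊1764/2⌋ × 1247 = 882 × 1247 mm
W2: ⌊1247/2⌋ × 882 = 623 × 882 mm
W3: ⌊882/2⌋ × 623 = 441 × 623 mm
W4: ⌊623/2⌋ × 441 = 311 × 441 mm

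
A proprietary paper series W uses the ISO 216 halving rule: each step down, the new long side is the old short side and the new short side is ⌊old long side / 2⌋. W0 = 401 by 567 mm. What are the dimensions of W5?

70 × 100 mm

W1: ⌊567/2⌋ × 401 = 283 × 401 mm
W2: ⌊401/2⌋ × 283 = 200 × 283 mm
W3: ⌊283/2⌋ × 200 = 141 × 200 mm
W4: ⌊200/2⌋ × 141 = 100 × 141 mm
W5: ⌊141/2⌋ × 100 = 70 × 100 mm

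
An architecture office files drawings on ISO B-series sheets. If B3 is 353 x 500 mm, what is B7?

88 × 125 mm

B4: ⌊500/2⌋ × 353 = 250 × 353 mm
B5: ⌊353/2⌋ × 250 = 176 × 250 mm
B6: ⌊250/2⌋ × 176 = 125 × 176 mm
B7: ⌊176/2⌋ × 125 = 88 × 125 mm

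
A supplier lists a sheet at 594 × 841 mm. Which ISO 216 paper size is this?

A1 (594 × 841 mm)

Aspect ratio 841/594 ≈ 1.416 — close to the ISO √2 ≈ 1.414.
In the A-series (A0 area = 1 m²): A1 = 594 × 841 mm.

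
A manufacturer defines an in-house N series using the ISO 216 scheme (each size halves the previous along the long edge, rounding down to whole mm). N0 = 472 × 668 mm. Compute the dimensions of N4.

118 × 167 mm

N1: ⌊668/2⌋ × 472 = 334 × 472 mm
N2: ⌊472/2⌋ × 334 = 236 × 334 mm
N3: ⌊334/2⌋ × 236 = 167 × 236 mm
N4: ⌊236/2⌋ × 167 = 118 × 167 mm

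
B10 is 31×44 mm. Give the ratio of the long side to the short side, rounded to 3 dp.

44 / 31 = 1.419
ISO 216 targets √2 ≈ 1.414; the +0.005 deviation is from mm rounding.

1.419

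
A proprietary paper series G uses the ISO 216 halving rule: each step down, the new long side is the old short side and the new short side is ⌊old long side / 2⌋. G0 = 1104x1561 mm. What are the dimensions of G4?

276 × 390 mm

G1: ⌊1561/2⌋ × 1104 = 780 × 1104 mm
G2: ⌊1104/2⌋ × 780 = 552 × 780 mm
G3: ⌊780/2⌋ × 552 = 390 × 552 mm
G4: ⌊552/2⌋ × 390 = 276 × 390 mm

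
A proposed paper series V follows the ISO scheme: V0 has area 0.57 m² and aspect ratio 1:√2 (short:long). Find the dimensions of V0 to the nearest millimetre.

635 × 898 mm

Let the short side be w mm. Then w · w√2 = 0.57 m² = 570,000 mm².
w² = 570,000/√2, so w ≈ 634.9 mm; long side = w√2 ≈ 897.8 mm.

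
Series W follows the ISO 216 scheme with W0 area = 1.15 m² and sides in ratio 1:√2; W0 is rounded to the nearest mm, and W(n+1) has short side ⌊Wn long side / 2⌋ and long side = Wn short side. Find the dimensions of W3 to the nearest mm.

Let W0's short side be w mm. w · w√2 = 1.15 m² = 1,150,000 mm², so w ≈ 901.8 mm and w√2 ≈ 1275.3 mm → W0 = 902 × 1275 mm.
W1: ⌊1275/2⌋ × 902 = 637 × 902 mm
W2: ⌊902/2⌋ × 637 = 451 × 637 mm
W3: ⌊637/2⌋ × 451 = 318 × 451 mm

318 × 451 mm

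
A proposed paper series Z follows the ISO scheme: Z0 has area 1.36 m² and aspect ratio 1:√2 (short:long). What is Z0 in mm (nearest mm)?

981 × 1387 mm

Let the short side be w mm. Then w · w√2 = 1.36 m² = 1,360,000 mm².
w² = 1,360,000/√2, so w ≈ 980.6 mm; long side = w√2 ≈ 1386.8 mm.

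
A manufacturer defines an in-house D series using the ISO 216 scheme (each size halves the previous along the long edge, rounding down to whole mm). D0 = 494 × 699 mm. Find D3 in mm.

D1: ⌊699/2⌋ × 494 = 349 × 494 mm
D2: ⌊494/2⌋ × 349 = 247 × 349 mm
D3: ⌊349/2⌋ × 247 = 174 × 247 mm

174 × 247 mm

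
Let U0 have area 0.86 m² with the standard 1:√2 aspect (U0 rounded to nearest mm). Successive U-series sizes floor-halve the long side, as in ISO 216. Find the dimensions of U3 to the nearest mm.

Let U0's short side be w mm. w · w√2 = 0.86 m² = 860,000 mm², so w ≈ 779.8 mm and w√2 ≈ 1102.8 mm → U0 = 780 × 1103 mm.
U1: ⌊1103/2⌋ × 780 = 551 × 780 mm
U2: ⌊780/2⌋ × 551 = 390 × 551 mm
U3: ⌊551/2⌋ × 390 = 275 × 390 mm

275 × 390 mm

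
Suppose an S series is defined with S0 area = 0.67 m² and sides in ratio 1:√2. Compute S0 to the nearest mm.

Let the short side be w mm. Then w · w√2 = 0.67 m² = 670,000 mm².
w² = 670,000/√2, so w ≈ 688.3 mm; long side = w√2 ≈ 973.4 mm.

688 × 973 mm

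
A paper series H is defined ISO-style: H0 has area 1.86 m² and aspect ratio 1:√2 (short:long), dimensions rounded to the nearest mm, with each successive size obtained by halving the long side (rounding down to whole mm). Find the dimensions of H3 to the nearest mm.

405 × 573 mm

Let H0's short side be w mm. w · w√2 = 1.86 m² = 1,860,000 mm², so w ≈ 1146.8 mm and w√2 ≈ 1621.9 mm → H0 = 1147 × 1622 mm.
H1: ⌊1622/2⌋ × 1147 = 811 × 1147 mm
H2: ⌊1147/2⌋ × 811 = 573 × 811 mm
H3: ⌊811/2⌋ × 573 = 405 × 573 mm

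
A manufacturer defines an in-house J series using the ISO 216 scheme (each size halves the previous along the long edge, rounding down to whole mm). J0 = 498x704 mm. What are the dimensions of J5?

88 × 124 mm

J1 = 352 × 498 mm (from J0 by 1 halving).
J2: ⌊498/2⌋ × 352 = 249 × 352 mm
J3: ⌊352/2⌋ × 249 = 176 × 249 mm
J4: ⌊249/2⌋ × 176 = 124 × 176 mm
J5: ⌊176/2⌋ × 124 = 88 × 124 mm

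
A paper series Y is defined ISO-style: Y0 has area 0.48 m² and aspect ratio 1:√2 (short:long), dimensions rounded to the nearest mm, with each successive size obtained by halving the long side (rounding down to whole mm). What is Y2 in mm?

291 × 412 mm

Let Y0's short side be w mm. w · w√2 = 0.48 m² = 480,000 mm², so w ≈ 582.6 mm and w√2 ≈ 823.9 mm → Y0 = 583 × 824 mm.
Y1: ⌊824/2⌋ × 583 = 412 × 583 mm
Y2: ⌊583/2⌋ × 412 = 291 × 412 mm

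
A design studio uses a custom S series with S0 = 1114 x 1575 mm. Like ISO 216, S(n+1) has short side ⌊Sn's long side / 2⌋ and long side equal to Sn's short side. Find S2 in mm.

S1: ⌊1575/2⌋ × 1114 = 787 × 1114 mm
S2: ⌊1114/2⌋ × 787 = 557 × 787 mm

557 × 787 mm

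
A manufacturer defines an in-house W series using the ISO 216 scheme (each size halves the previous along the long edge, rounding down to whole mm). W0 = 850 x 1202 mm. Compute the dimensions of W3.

300 × 425 mm

W1: ⌊1202/2⌋ × 850 = 601 × 850 mm
W2: ⌊850/2⌋ × 601 = 425 × 601 mm
W3: ⌊601/2⌋ × 425 = 300 × 425 mm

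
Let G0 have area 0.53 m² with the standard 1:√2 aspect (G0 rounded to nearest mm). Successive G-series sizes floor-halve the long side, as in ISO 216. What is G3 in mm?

Let G0's short side be w mm. w · w√2 = 0.53 m² = 530,000 mm², so w ≈ 612.2 mm and w√2 ≈ 865.8 mm → G0 = 612 × 866 mm.
G1: ⌊866/2⌋ × 612 = 433 × 612 mm
G2: ⌊612/2⌋ × 433 = 306 × 433 mm
G3: ⌊433/2⌋ × 306 = 216 × 306 mm

216 × 306 mm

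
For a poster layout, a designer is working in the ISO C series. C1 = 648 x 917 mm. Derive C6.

C2: ⌊917/2⌋ × 648 = 458 × 648 mm
C3: ⌊648/2⌋ × 458 = 324 × 458 mm
C4: ⌊458/2⌋ × 324 = 229 × 324 mm
C5: ⌊324/2⌋ × 229 = 162 × 229 mm
C6: ⌊229/2⌋ × 162 = 114 × 162 mm

114 × 162 mm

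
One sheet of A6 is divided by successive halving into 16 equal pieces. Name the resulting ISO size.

A10

16 = 2^4, so 4 halving steps.
A6 → A7 → … → A10 after 4 steps.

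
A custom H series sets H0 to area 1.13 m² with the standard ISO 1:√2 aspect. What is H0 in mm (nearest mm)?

Let the short side be w mm. Then w · w√2 = 1.13 m² = 1,130,000 mm².
w² = 1,130,000/√2, so w ≈ 893.9 mm; long side = w√2 ≈ 1264.1 mm.

894 × 1264 mm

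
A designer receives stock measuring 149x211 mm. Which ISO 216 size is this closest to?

A5 (148 × 210 mm)

Aspect ratio 211/149 ≈ 1.416 — close to the ISO √2 ≈ 1.414.
In the A-series (A0 area = 1 m²): A5 = 148 × 210 mm.
Off by 2 mm total — nearest standard size.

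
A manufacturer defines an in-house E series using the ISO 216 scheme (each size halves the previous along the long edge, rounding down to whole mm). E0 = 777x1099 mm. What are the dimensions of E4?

E1: ⌊1099/2⌋ × 777 = 549 × 777 mm
E2: ⌊777/2⌋ × 549 = 388 × 549 mm
E3: ⌊549/2⌋ × 388 = 274 × 388 mm
E4: ⌊388/2⌋ × 274 = 194 × 274 mm

194 × 274 mm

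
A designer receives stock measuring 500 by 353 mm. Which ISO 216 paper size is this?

Aspect ratio 500/353 ≈ 1.416 — close to the ISO √2 ≈ 1.414.
In the B-series (B0 = 1000 × 1414 mm): B3 = 353 × 500 mm.

B3 (353 × 500 mm)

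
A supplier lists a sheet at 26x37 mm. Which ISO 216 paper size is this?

Aspect ratio 37/26 ≈ 1.423 — close to the ISO √2 ≈ 1.414.
In the A-series (A0 area = 1 m²): A10 = 26 × 37 mm.

A10 (26 × 37 mm)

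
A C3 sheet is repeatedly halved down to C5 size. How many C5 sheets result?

4

C3 = 324 × 458 mm; C5 = 162 × 229 mm.
Each halving step doubles the count; 2 steps from C3 to C5.
2^2 = 4.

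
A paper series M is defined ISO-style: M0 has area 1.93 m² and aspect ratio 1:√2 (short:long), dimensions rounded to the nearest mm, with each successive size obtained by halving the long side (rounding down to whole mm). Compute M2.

Let M0's short side be w mm. w · w√2 = 1.93 m² = 1,930,000 mm², so w ≈ 1168.2 mm and w√2 ≈ 1652.1 mm → M0 = 1168 × 1652 mm.
M1: ⌊1652/2⌋ × 1168 = 826 × 1168 mm
M2: ⌊1168/2⌋ × 826 = 584 × 826 mm

584 × 826 mm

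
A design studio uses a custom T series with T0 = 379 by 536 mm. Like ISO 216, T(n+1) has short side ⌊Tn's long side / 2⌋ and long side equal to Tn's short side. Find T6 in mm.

T1: ⌊536/2⌋ × 379 = 268 × 379 mm
T2: ⌊379/2⌋ × 268 = 189 × 268 mm
T3: ⌊268/2⌋ × 189 = 134 × 189 mm
T4: ⌊189/2⌋ × 134 = 94 × 134 mm
T5: ⌊134/2⌋ × 94 = 67 × 94 mm
T6: ⌊94/2⌋ × 67 = 47 × 67 mm

47 × 67 mm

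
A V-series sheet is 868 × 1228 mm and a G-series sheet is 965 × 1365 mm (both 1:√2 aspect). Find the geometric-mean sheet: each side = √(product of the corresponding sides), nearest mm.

915 × 1295 mm

Short side: √(868 · 965) = √837620 ≈ 915.2 → 915 mm
Long side: √(1228 · 1365) = √1676220 ≈ 1294.7 → 1295 mm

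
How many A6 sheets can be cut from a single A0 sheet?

Each ISO step halves the sheet: 1 × A0 → 2 × A1 → 4 × A2 → 8 × A3 → …
From A0 to A6 is 6 halving steps: 2^6 = 64.

64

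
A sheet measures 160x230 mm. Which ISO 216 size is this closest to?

C5 (162 × 229 mm)

Aspect ratio 230/160 ≈ 1.438 (ISO target is √2 ≈ 1.414).
In the C-series (envelope sizes, between A and B): C5 = 162 × 229 mm.
Off by 3 mm total — nearest standard size.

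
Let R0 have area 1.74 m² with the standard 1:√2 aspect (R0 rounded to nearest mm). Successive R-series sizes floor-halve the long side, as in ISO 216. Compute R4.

277 × 392 mm

Let R0's short side be w mm. w · w√2 = 1.74 m² = 1,740,000 mm², so w ≈ 1109.2 mm and w√2 ≈ 1568.7 mm → R0 = 1109 × 1569 mm.
R1: ⌊1569/2⌋ × 1109 = 784 × 1109 mm
R2: ⌊1109/2⌋ × 784 = 554 × 784 mm
R3: ⌊784/2⌋ × 554 = 392 × 554 mm
R4: ⌊554/2⌋ × 392 = 277 × 392 mm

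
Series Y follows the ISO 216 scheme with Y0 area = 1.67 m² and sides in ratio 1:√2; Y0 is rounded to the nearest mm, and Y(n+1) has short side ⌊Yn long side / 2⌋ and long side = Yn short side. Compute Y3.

Let Y0's short side be w mm. w · w√2 = 1.67 m² = 1,670,000 mm², so w ≈ 1086.7 mm and w√2 ≈ 1536.8 mm → Y0 = 1087 × 1537 mm.
Y1: ⌊1537/2⌋ × 1087 = 768 × 1087 mm
Y2: ⌊1087/2⌋ × 768 = 543 × 768 mm
Y3: ⌊768/2⌋ × 543 = 384 × 543 mm

384 × 543 mm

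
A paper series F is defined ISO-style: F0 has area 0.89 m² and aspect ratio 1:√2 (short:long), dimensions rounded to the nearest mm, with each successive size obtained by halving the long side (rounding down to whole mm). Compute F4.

198 × 280 mm

Let F0's short side be w mm. w · w√2 = 0.89 m² = 890,000 mm², so w ≈ 793.3 mm and w√2 ≈ 1121.9 mm → F0 = 793 × 1122 mm.
F1: ⌊1122/2⌋ × 793 = 561 × 793 mm
F2: ⌊793/2⌋ × 561 = 396 × 561 mm
F3: ⌊561/2⌋ × 396 = 280 × 396 mm
F4: ⌊396/2⌋ × 280 = 198 × 280 mm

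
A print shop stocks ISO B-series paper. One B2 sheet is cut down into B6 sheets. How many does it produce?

Each ISO step halves the sheet: 1 × B2 → 2 × B3 → 4 × B4 → 8 × B5 → …
From B2 to B6 is 4 halving steps: 2^4 = 16.

16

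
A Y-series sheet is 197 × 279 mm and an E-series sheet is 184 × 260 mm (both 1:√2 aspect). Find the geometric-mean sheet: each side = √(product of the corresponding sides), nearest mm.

Short side: √(197 · 184) = √36248 ≈ 190.4 → 190 mm
Long side: √(279 · 260) = √72540 ≈ 269.3 → 269 mm

190 × 269 mm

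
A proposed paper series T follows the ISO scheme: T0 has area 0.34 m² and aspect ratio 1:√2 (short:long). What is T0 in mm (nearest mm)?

Let the short side be w mm. Then w · w√2 = 0.34 m² = 340,000 mm².
w² = 340,000/√2, so w ≈ 490.3 mm; long side = w√2 ≈ 693.4 mm.

490 × 693 mm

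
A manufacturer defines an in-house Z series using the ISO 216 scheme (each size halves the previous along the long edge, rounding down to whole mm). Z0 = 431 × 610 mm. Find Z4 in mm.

Z1: ⌊610/2⌋ × 431 = 305 × 431 mm
Z2: ⌊431/2⌋ × 305 = 215 × 305 mm
Z3: ⌊305/2⌋ × 215 = 152 × 215 mm
Z4: ⌊215/2⌋ × 152 = 107 × 152 mm

107 × 152 mm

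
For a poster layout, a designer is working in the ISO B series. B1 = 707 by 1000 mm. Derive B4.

250 × 353 mm

B2: ⌊1000/2⌋ × 707 = 500 × 707 mm
B3: ⌊707/2⌋ × 500 = 353 × 500 mm
B4: ⌊500/2⌋ × 353 = 250 × 353 mm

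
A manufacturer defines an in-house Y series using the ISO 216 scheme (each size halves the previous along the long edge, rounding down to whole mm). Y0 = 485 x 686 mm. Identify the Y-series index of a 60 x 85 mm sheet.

Y0: 485 × 686 mm
Y1: 343 × 485 mm
Y2: 242 × 343 mm
Y3: 171 × 242 mm
Y4: 121 × 171 mm
Y5: 85 × 121 mm
Y6: 60 × 85 mm
Y7: 42 × 60 mm
→ matches Y6.

Y6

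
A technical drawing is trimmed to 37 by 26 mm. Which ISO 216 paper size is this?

A10 (26 × 37 mm)

Aspect ratio 37/26 ≈ 1.423 — close to the ISO √2 ≈ 1.414.
In the A-series (A0 area = 1 m²): A10 = 26 × 37 mm.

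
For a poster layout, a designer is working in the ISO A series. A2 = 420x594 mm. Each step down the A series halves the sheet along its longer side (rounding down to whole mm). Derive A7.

74 × 105 mm

A3: ⌊594/2⌋ × 420 = 297 × 420 mm
A4: ⌊420/2⌋ × 297 = 210 × 297 mm
A5: ⌊297/2⌋ × 210 = 148 × 210 mm
A6: ⌊210/2⌋ × 148 = 105 × 148 mm
A7: ⌊148/2⌋ × 105 = 74 × 105 mm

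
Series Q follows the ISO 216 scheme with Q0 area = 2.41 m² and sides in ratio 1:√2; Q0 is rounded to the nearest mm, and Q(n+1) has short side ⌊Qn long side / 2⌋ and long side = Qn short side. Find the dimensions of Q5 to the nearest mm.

Let Q0's short side be w mm. w · w√2 = 2.41 m² = 2,410,000 mm², so w ≈ 1305.4 mm and w√2 ≈ 1846.1 mm → Q0 = 1305 × 1846 mm.
Q1: ⌊1846/2⌋ × 1305 = 923 × 1305 mm
Q2: ⌊1305/2⌋ × 923 = 652 × 923 mm
Q3: ⌊923/2⌋ × 652 = 461 × 652 mm
Q4: ⌊652/2⌋ × 461 = 326 × 461 mm
Q5: ⌊461/2⌋ × 326 = 230 × 326 mm

230 × 326 mm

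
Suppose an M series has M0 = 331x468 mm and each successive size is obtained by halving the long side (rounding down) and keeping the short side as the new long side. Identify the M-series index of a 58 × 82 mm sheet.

M0: 331 × 468 mm
M1: 234 × 331 mm
M2: 165 × 234 mm
M3: 117 × 165 mm
M4: 82 × 117 mm
M5: 58 × 82 mm
M6: 41 × 58 mm
→ matches M5.

M5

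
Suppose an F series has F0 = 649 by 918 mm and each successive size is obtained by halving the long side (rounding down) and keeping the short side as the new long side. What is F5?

F1 = 459 × 649 mm (from F0 by 1 halving).
F2: ⌊649/2⌋ × 459 = 324 × 459 mm
F3: ⌊459/2⌋ × 324 = 229 × 324 mm
F4: ⌊324/2⌋ × 229 = 162 × 229 mm
F5: ⌊229/2⌋ × 162 = 114 × 162 mm

114 × 162 mm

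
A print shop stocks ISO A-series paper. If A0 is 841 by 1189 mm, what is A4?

210 × 297 mm

A1: ⌊1189/2⌋ × 841 = 594 × 841 mm
A2: ⌊841/2⌋ × 594 = 420 × 594 mm
A3: ⌊594/2⌋ × 420 = 297 × 420 mm
A4: ⌊420/2⌋ × 297 = 210 × 297 mm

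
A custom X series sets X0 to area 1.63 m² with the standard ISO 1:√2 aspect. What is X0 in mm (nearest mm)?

1074 × 1518 mm

Let the short side be w mm. Then w · w√2 = 1.63 m² = 1,630,000 mm².
w² = 1,630,000/√2, so w ≈ 1073.6 mm; long side = w√2 ≈ 1518.3 mm.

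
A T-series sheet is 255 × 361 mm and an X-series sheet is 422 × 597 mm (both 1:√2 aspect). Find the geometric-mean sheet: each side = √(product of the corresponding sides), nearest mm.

328 × 464 mm

Short side: √(255 · 422) = √107610 ≈ 328.0 → 328 mm
Long side: √(361 · 597) = √215517 ≈ 464.2 → 464 mm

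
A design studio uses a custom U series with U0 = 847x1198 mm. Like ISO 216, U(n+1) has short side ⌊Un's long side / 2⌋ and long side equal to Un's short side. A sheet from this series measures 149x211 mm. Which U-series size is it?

U5

U0: 847 × 1198 mm
U1: 599 × 847 mm
U2: 423 × 599 mm
U3: 299 × 423 mm
U4: 211 × 299 mm
U5: 149 × 211 mm
U6: 105 × 149 mm
→ matches U5.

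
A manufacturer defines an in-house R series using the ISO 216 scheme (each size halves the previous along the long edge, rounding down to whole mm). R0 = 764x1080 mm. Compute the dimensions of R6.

R1 = 540 × 764 mm (from R0 by 1 halving).
R2: ⌊764/2⌋ × 540 = 382 × 540 mm
R3: ⌊540/2⌋ × 382 = 270 × 382 mm
R4: ⌊382/2⌋ × 270 = 191 × 270 mm
R5: ⌊270/2⌋ × 191 = 135 × 191 mm
R6: ⌊191/2⌋ × 135 = 95 × 135 mm

95 × 135 mm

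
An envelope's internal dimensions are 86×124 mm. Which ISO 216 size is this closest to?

B7 (88 × 125 mm)

Aspect ratio 124/86 ≈ 1.442 (ISO target is √2 ≈ 1.414).
In the B-series (B0 = 1000 × 1414 mm): B7 = 88 × 125 mm.
Off by 3 mm total — nearest standard size.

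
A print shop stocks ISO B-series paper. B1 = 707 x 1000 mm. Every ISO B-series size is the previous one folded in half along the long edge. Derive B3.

353 × 500 mm

B2: ⌊1000/2⌋ × 707 = 500 × 707 mm
B3: ⌊707/2⌋ × 500 = 353 × 500 mm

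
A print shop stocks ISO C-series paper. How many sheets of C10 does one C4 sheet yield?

64

Each ISO step halves the sheet: 1 × C4 → 2 × C5 → 4 × C6 → 8 × C7 → …
From C4 to C10 is 6 halving steps: 2^6 = 64.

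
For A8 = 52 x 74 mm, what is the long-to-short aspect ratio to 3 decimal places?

74 / 52 = 1.423
ISO 216 targets √2 ≈ 1.414; the +0.009 deviation is from mm rounding.

1.423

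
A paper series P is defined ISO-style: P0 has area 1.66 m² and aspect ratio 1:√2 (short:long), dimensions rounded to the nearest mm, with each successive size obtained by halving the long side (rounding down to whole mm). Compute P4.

Let P0's short side be w mm. w · w√2 = 1.66 m² = 1,660,000 mm², so w ≈ 1083.4 mm and w√2 ≈ 1532.2 mm → P0 = 1083 × 1532 mm.
P1: ⌊1532/2⌋ × 1083 = 766 × 1083 mm
P2: ⌊1083/2⌋ × 766 = 541 × 766 mm
P3: ⌊766/2⌋ × 541 = 383 × 541 mm
P4: ⌊541/2⌋ × 383 = 270 × 383 mm

270 × 383 mm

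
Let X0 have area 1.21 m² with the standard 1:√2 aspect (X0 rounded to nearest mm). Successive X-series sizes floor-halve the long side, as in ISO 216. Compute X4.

Let X0's short side be w mm. w · w√2 = 1.21 m² = 1,210,000 mm², so w ≈ 925.0 mm and w√2 ≈ 1308.1 mm → X0 = 925 × 1308 mm.
X1: ⌊1308/2⌋ × 925 = 654 × 925 mm
X2: ⌊925/2⌋ × 654 = 462 × 654 mm
X3: ⌊654/2⌋ × 462 = 327 × 462 mm
X4: ⌊462/2⌋ × 327 = 231 × 327 mm

231 × 327 mm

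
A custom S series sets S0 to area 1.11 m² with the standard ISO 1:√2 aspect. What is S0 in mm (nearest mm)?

Let the short side be w mm. Then w · w√2 = 1.11 m² = 1,110,000 mm².
w² = 1,110,000/√2, so w ≈ 885.9 mm; long side = w√2 ≈ 1252.9 mm.

886 × 1253 mm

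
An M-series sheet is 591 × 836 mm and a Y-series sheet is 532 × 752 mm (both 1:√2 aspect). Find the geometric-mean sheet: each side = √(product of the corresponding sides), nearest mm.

561 × 793 mm

Short side: √(591 · 532) = √314412 ≈ 560.7 → 561 mm
Long side: √(836 · 752) = √628672 ≈ 792.9 → 793 mm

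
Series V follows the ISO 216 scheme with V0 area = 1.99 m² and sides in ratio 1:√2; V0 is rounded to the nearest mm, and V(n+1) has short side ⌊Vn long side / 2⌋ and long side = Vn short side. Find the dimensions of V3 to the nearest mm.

419 × 593 mm

Let V0's short side be w mm. w · w√2 = 1.99 m² = 1,990,000 mm², so w ≈ 1186.2 mm and w√2 ≈ 1677.6 mm → V0 = 1186 × 1678 mm.
V1: ⌊1678/2⌋ × 1186 = 839 × 1186 mm
V2: ⌊1186/2⌋ × 839 = 593 × 839 mm
V3: ⌊839/2⌋ × 593 = 419 × 593 mm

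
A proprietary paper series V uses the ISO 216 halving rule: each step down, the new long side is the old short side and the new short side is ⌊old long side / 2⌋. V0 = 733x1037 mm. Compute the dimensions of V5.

V1 = 518 × 733 mm (from V0 by 1 halving).
V2: ⌊733/2⌋ × 518 = 366 × 518 mm
V3: ⌊518/2⌋ × 366 = 259 × 366 mm
V4: ⌊366/2⌋ × 259 = 183 × 259 mm
V5: ⌊259/2⌋ × 183 = 129 × 183 mm

129 × 183 mm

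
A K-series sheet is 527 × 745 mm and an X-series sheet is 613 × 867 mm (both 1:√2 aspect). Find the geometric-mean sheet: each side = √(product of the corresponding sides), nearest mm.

568 × 804 mm

Short side: √(527 · 613) = √323051 ≈ 568.4 → 568 mm
Long side: √(745 · 867) = √645915 ≈ 803.7 → 804 mm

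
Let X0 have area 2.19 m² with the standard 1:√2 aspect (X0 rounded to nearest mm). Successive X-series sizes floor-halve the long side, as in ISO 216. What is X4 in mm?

Let X0's short side be w mm. w · w√2 = 2.19 m² = 2,190,000 mm², so w ≈ 1244.4 mm and w√2 ≈ 1759.9 mm → X0 = 1244 × 1760 mm.
X1: ⌊1760/2⌋ × 1244 = 880 × 1244 mm
X2: ⌊1244/2⌋ × 880 = 622 × 880 mm
X3: ⌊880/2⌋ × 622 = 440 × 622 mm
X4: ⌊622/2⌋ × 440 = 311 × 440 mm

311 × 440 mm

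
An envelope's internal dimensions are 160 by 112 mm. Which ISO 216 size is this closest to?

C6 (114 × 162 mm)

Aspect ratio 160/112 ≈ 1.429 — close to the ISO √2 ≈ 1.414.
In the C-series (envelope sizes, between A and B): C6 = 114 × 162 mm.
Off by 4 mm total — nearest standard size.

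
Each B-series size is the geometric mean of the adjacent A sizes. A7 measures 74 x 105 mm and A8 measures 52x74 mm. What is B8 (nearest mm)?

62 × 88 mm

Short side: √(74 · 52) = √3848 ≈ 62.0 → 62 mm
Long side: √(105 · 74) = √7770 ≈ 88.1 → 88 mm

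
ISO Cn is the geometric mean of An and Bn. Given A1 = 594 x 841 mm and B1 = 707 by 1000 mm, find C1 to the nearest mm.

648 × 917 mm

Short side: √(594 · 707) = √419958 ≈ 648.0 → 648 mm
Long side: √(841 · 1000) = √841000 ≈ 917.1 → 917 mm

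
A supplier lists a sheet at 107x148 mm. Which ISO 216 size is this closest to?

Aspect ratio 148/107 ≈ 1.383 (ISO target is √2 ≈ 1.414).
In the A-series (A0 area = 1 m²): A6 = 105 × 148 mm.
Off by 2 mm total — nearest standard size.

A6 (105 × 148 mm)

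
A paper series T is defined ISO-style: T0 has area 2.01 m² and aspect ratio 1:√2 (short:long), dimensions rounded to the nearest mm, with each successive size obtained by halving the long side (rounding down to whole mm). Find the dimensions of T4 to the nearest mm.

Let T0's short side be w mm. w · w√2 = 2.01 m² = 2,010,000 mm², so w ≈ 1192.2 mm and w√2 ≈ 1686.0 mm → T0 = 1192 × 1686 mm.
T1: ⌊1686/2⌋ × 1192 = 843 × 1192 mm
T2: ⌊1192/2⌋ × 843 = 596 × 843 mm
T3: ⌊843/2⌋ × 596 = 421 × 596 mm
T4: ⌊596/2⌋ × 421 = 298 × 421 mm

298 × 421 mm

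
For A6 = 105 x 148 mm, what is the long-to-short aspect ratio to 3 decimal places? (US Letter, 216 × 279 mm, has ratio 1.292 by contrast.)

148 / 105 = 1.410
ISO 216 targets √2 ≈ 1.414; the -0.005 deviation is from mm rounding.

1.410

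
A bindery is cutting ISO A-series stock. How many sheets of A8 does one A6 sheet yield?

A6 = 105 × 148 mm; A8 = 52 × 74 mm.
Each halving step doubles the count; 2 steps from A6 to A8.
2^2 = 4.

4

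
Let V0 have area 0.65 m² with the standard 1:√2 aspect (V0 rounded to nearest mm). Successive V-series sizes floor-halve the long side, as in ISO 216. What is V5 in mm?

119 × 169 mm

Let V0's short side be w mm. w · w√2 = 0.65 m² = 650,000 mm², so w ≈ 678.0 mm and w√2 ≈ 958.8 mm → V0 = 678 × 959 mm.
V1: ⌊959/2⌋ × 678 = 479 × 678 mm
V2: ⌊678/2⌋ × 479 = 339 × 479 mm
V3: ⌊479/2⌋ × 339 = 239 × 339 mm
V4: ⌊339/2⌋ × 239 = 169 × 239 mm
V5: ⌊239/2⌋ × 169 = 119 × 169 mm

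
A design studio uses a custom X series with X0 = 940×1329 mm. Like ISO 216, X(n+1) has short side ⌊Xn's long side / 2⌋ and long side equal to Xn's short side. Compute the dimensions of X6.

117 × 166 mm

X1 = 664 × 940 mm (from X0 by 1 halving).
X2: ⌊940/2⌋ × 664 = 470 × 664 mm
X3: ⌊664/2⌋ × 470 = 332 × 470 mm
X4: ⌊470/2⌋ × 332 = 235 × 332 mm
X5: ⌊332/2⌋ × 235 = 166 × 235 mm
X6: ⌊235/2⌋ × 166 = 117 × 166 mm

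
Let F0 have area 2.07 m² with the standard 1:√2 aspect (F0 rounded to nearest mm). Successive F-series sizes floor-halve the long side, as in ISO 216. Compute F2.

605 × 855 mm

Let F0's short side be w mm. w · w√2 = 2.07 m² = 2,070,000 mm², so w ≈ 1209.8 mm and w√2 ≈ 1711.0 mm → F0 = 1210 × 1711 mm.
F1: ⌊1711/2⌋ × 1210 = 855 × 1210 mm
F2: ⌊1210/2⌋ × 855 = 605 × 855 mm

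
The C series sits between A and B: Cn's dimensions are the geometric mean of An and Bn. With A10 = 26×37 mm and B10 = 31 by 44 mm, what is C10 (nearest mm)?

Short side: √(26 · 31) = √806 ≈ 28.4 → 28 mm
Long side: √(37 · 44) = √1628 ≈ 40.3 → 40 mm

28 × 40 mm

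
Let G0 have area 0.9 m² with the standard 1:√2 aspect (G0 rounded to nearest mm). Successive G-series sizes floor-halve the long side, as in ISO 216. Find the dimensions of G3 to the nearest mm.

282 × 399 mm

Let G0's short side be w mm. w · w√2 = 0.9 m² = 900,000 mm², so w ≈ 797.7 mm and w√2 ≈ 1128.2 mm → G0 = 798 × 1128 mm.
G1: ⌊1128/2⌋ × 798 = 564 × 798 mm
G2: ⌊798/2⌋ × 564 = 399 × 564 mm
G3: ⌊564/2⌋ × 399 = 282 × 399 mm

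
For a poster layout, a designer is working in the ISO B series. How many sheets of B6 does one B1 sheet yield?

B1 = 707 × 1000 mm; B6 = 125 × 176 mm.
Each halving step doubles the count; 5 steps from B1 to B6.
2^5 = 32.

32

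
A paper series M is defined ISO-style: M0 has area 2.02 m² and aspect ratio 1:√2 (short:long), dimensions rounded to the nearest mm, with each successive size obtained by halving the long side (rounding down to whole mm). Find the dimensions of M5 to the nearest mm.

Let M0's short side be w mm. w · w√2 = 2.02 m² = 2,020,000 mm², so w ≈ 1195.1 mm and w√2 ≈ 1690.2 mm → M0 = 1195 × 1690 mm.
M1: ⌊1690/2⌋ × 1195 = 845 × 1195 mm
M2: ⌊1195/2⌋ × 845 = 597 × 845 mm
M3: ⌊845/2⌋ × 597 = 422 × 597 mm
M4: ⌊597/2⌋ × 422 = 298 × 422 mm
M5: ⌊422/2⌋ × 298 = 211 × 298 mm

211 × 298 mm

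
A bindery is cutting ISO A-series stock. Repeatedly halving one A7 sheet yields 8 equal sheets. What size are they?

A10

8 = 2^3, so 3 halving steps.
A7 → A8 → … → A10 after 3 steps.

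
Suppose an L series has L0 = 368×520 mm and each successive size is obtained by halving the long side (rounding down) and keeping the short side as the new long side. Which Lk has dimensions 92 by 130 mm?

L0: 368 × 520 mm
L1: 260 × 368 mm
L2: 184 × 260 mm
L3: 130 × 184 mm
L4: 92 × 130 mm
L5: 65 × 92 mm
→ matches L4.

L4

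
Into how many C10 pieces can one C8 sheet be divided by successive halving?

Each ISO step halves the sheet: 1 × C8 → 2 × C9 → 4 × C10
From C8 to C10 is 2 halving steps: 2^2 = 4.

4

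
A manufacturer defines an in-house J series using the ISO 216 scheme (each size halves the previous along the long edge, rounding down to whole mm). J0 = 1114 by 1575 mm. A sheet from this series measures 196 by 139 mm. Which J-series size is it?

J0: 1114 × 1575 mm
J1: 787 × 1114 mm
J2: 557 × 787 mm
J3: 393 × 557 mm
J4: 278 × 393 mm
J5: 196 × 278 mm
J6: 139 × 196 mm
J7: 98 × 139 mm
→ matches J6.

J6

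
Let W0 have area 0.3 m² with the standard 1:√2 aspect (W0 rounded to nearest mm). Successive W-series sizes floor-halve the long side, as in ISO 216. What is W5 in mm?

Let W0's short side be w mm. w · w√2 = 0.3 m² = 300,000 mm², so w ≈ 460.6 mm and w√2 ≈ 651.4 mm → W0 = 461 × 651 mm.
W1: ⌊651/2⌋ × 461 = 325 × 461 mm
W2: ⌊461/2⌋ × 325 = 230 × 325 mm
W3: ⌊325/2⌋ × 230 = 162 × 230 mm
W4: ⌊230/2⌋ × 162 = 115 × 162 mm
W5: ⌊162/2⌋ × 115 = 81 × 115 mm

81 × 115 mm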